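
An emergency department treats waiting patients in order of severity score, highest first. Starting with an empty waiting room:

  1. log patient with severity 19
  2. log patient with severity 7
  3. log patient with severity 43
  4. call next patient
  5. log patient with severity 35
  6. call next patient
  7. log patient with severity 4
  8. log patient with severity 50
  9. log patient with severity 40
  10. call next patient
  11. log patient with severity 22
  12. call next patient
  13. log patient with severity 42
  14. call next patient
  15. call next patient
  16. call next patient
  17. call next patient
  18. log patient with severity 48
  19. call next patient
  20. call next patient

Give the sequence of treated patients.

insert 19 → {19}
insert 7 → {19, 7}
insert 43 → {43, 19, 7}
call next patient → 43; now {19, 7}
insert 35 → {35, 19, 7}
call next patient → 35; now {19, 7}
insert 4 → {19, 7, 4}
insert 50 → {50, 19, 7, 4}
insert 40 → {50, 40, 19, 7, 4}
call next patient → 50; now {40, 19, 7, 4}
insert 22 → {40, 22, 19, 7, 4}
call next patient → 40; now {22, 19, 7, 4}
insert 42 → {42, 22, 19, 7, 4}
call next patient → 42; now {22, 19, 7, 4}
call next patient → 22; now {19, 7, 4}
call next patient → 19; now {7, 4}
call next patient → 7; now {4}
insert 48 → {48, 4}
call next patient → 48; now {4}
call next patient → 4; now {}

43, 35, 50, 40, 42, 22, 19, 7, 48, 4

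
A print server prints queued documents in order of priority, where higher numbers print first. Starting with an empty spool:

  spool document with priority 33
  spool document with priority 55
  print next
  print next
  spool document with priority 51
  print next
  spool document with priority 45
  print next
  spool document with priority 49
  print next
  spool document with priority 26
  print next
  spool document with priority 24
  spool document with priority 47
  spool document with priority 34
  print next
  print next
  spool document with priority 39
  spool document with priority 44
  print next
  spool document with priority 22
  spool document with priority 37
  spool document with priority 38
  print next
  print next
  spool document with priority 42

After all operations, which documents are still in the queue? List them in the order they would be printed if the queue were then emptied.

42 → 37 → 24 → 22

insert 33 → {33}
insert 55 → {55, 33}
print next → 55; now {33}
print next → 33; now {}
insert 51 → {51}
print next → 51; now {}
insert 45 → {45}
print next → 45; now {}
insert 49 → {49}
print next → 49; now {}
insert 26 → {26}
print next → 26; now {}
insert 24 → {24}
insert 47 → {47, 24}
insert 34 → {47, 34, 24}
print next → 47; now {34, 24}
print next → 34; now {24}
insert 39 → {39, 24}
insert 44 → {44, 39, 24}
print next → 44; now {39, 24}
insert 22 → {39, 24, 22}
insert 37 → {39, 37, 24, 22}
insert 38 → {39, 38, 37, 24, 22}
print next → 39; now {38, 37, 24, 22}
print next → 38; now {37, 24, 22}
insert 42 → {42, 37, 24, 22}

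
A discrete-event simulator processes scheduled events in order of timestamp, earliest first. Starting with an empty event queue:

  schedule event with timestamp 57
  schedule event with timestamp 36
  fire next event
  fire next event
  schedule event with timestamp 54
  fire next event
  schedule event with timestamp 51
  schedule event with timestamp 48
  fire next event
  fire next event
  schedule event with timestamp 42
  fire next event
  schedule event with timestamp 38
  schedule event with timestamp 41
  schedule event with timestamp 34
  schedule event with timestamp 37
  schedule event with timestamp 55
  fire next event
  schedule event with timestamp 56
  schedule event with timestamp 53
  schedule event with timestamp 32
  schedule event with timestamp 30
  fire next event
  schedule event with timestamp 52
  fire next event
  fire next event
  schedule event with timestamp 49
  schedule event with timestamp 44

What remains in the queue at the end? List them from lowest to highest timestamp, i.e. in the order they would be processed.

38 → 41 → 44 → 49 → 52 → 53 → 55 → 56

insert 57 → {57}
insert 36 → {36, 57}
fire next event → 36; now {57}
fire next event → 57; now {}
insert 54 → {54}
fire next event → 54; now {}
insert 51 → {51}
insert 48 → {48, 51}
fire next event → 48; now {51}
fire next event → 51; now {}
insert 42 → {42}
fire next event → 42; now {}
insert 38 → {38}
insert 41 → {38, 41}
insert 34 → {34, 38, 41}
insert 37 → {34, 37, 38, 41}
insert 55 → {34, 37, 38, 41, 55}
fire next event → 34; now {37, 38, 41, 55}
insert 56 → {37, 38, 41, 55, 56}
insert 53 → {37, 38, 41, 53, 55, 56}
insert 32 → {32, 37, 38, 41, 53, 55, 56}
insert 30 → {30, 32, 37, 38, 41, 53, 55, 56}
fire next event → 30; now {32, 37, 38, 41, 53, 55, 56}
insert 52 → {32, 37, 38, 41, 52, 53, 55, 56}
fire next event → 32; now {37, 38, 41, 52, 53, 55, 56}
fire next event → 37; now {38, 41, 52, 53, 55, 56}
insert 49 → {38, 41, 49, 52, 53, 55, 56}
insert 44 → {38, 41, 44, 49, 52, 53, 55, 56}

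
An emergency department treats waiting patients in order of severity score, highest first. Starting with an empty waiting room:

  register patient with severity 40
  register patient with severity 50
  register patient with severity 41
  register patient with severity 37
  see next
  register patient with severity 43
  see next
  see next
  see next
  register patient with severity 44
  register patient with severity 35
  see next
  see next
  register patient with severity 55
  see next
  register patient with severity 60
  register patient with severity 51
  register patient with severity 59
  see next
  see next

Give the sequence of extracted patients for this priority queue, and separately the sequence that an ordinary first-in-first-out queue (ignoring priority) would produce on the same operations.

insert 40 → {40}
insert 50 → {50, 40}
insert 41 → {50, 41, 40}
insert 37 → {50, 41, 40, 37}
see next → 50; now {41, 40, 37}
insert 43 → {43, 41, 40, 37}
see next → 43; now {41, 40, 37}
see next → 41; now {40, 37}
see next → 40; now {37}
insert 44 → {44, 37}
insert 35 → {44, 37, 35}
see next → 44; now {37, 35}
see next → 37; now {35}
insert 55 → {55, 35}
see next → 55; now {35}
insert 60 → {60, 35}
insert 51 → {60, 51, 35}
insert 59 → {60, 59, 51, 35}
see next → 60; now {59, 51, 35}
see next → 59; now {51, 35}

priority queue: 50, 43, 41, 40, 44, 37, 55, 60, 59; FIFO queue: 40 → 50 → 41 → 37 → 43 → 44 → 35 → 55 → 60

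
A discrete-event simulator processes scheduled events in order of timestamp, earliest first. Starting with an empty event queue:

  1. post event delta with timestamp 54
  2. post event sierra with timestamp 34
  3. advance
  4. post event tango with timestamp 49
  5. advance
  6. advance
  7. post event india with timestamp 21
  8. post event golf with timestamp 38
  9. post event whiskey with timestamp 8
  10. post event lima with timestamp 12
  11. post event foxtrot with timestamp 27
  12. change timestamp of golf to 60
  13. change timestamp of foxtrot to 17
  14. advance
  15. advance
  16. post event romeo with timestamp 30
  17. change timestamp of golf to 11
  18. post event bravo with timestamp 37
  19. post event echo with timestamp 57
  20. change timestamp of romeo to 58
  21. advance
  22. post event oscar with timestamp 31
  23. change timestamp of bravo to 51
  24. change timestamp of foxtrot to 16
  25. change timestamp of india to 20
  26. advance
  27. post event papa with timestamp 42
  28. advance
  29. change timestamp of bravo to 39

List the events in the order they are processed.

[sierra, tango, delta, whiskey, lima, golf, foxtrot, india]

add delta (timestamp 54) → {delta:54}
add sierra (timestamp 34) → {sierra:34, delta:54}
advance → sierra; now {delta:54}
add tango (timestamp 49) → {tango:49, delta:54}
advance → tango; now {delta:54}
advance → delta; now {}
add india (timestamp 21) → {india:21}
add golf (timestamp 38) → {india:21, golf:38}
add whiskey (timestamp 8) → {whiskey:8, india:21, golf:38}
add lima (timestamp 12) → {whiskey:8, lima:12, india:21, golf:38}
add foxtrot (timestamp 27) → {whiskey:8, lima:12, india:21, foxtrot:27, golf:38}
update golf to timestamp 60 → {whiskey:8, lima:12, india:21, foxtrot:27, golf:60}
update foxtrot to timestamp 17 → {whiskey:8, lima:12, foxtrot:17, india:21, golf:60}
advance → whiskey; now {lima:12, foxtrot:17, india:21, golf:60}
advance → lima; now {foxtrot:17, india:21, golf:60}
add romeo (timestamp 30) → {foxtrot:17, india:21, romeo:30, golf:60}
update golf to timestamp 11 → {golf:11, foxtrot:17, india:21, romeo:30}
add bravo (timestamp 37) → {golf:11, foxtrot:17, india:21, romeo:30, bravo:37}
add echo (timestamp 57) → {golf:11, foxtrot:17, india:21, romeo:30, bravo:37, echo:57}
update romeo to timestamp 58 → {golf:11, foxtrot:17, india:21, bravo:37, echo:57, romeo:58}
advance → golf; now {foxtrot:17, india:21, bravo:37, echo:57, romeo:58}
add oscar (timestamp 31) → {foxtrot:17, india:21, oscar:31, bravo:37, echo:57, romeo:58}
update bravo to timestamp 51 → {foxtrot:17, india:21, oscar:31, bravo:51, echo:57, romeo:58}
update foxtrot to timestamp 16 → {foxtrot:16, india:21, oscar:31, bravo:51, echo:57, romeo:58}
update india to timestamp 20 → {foxtrot:16, india:20, oscar:31, bravo:51, echo:57, romeo:58}
advance → foxtrot; now {india:20, oscar:31, bravo:51, echo:57, romeo:58}
add papa (timestamp 42) → {india:20, oscar:31, papa:42, bravo:51, echo:57, romeo:58}
advance → india; now {oscar:31, papa:42, bravo:51, echo:57, romeo:58}
update bravo to timestamp 39 → {oscar:31, bravo:39, papa:42, echo:57, romeo:58}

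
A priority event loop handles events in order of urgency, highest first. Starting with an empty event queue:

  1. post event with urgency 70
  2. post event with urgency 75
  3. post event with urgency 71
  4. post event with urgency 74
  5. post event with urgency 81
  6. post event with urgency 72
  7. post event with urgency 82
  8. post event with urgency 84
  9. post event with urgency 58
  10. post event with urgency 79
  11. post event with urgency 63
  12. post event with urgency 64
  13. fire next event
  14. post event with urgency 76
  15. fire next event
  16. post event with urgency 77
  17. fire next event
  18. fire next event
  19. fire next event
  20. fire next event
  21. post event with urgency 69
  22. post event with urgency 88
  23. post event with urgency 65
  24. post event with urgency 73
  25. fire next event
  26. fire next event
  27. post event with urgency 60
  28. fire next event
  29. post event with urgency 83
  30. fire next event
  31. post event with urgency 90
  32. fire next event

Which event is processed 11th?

90

insert 70 → {70}
insert 75 → {75, 70}
insert 71 → {75, 71, 70}
insert 74 → {75, 74, 71, 70}
insert 81 → {81, 75, 74, 71, 70}
insert 72 → {81, 75, 74, 72, 71, 70}
insert 82 → {82, 81, 75, 74, 72, 71, 70}
insert 84 → {84, 82, 81, 75, 74, 72, 71, 70}
insert 58 → {84, 82, 81, 75, 74, 72, 71, 70, 58}
insert 79 → {84, 82, 81, 79, 75, 74, 72, 71, 70, 58}
insert 63 → {84, 82, 81, 79, 75, 74, 72, 71, 70, 63, 58}
insert 64 → {84, 82, 81, 79, 75, 74, 72, 71, 70, 64, 63, 58}
fire next event → 84; now {82, 81, 79, 75, 74, 72, 71, 70, 64, 63, 58}
insert 76 → {82, 81, 79, 76, 75, 74, 72, 71, 70, 64, 63, 58}
fire next event → 82; now {81, 79, 76, 75, 74, 72, 71, 70, 64, 63, 58}
insert 77 → {81, 79, 77, 76, 75, 74, 72, 71, 70, 64, 63, 58}
fire next event → 81; now {79, 77, 76, 75, 74, 72, 71, 70, 64, 63, 58}
fire next event → 79; now {77, 76, 75, 74, 72, 71, 70, 64, 63, 58}
fire next event → 77; now {76, 75, 74, 72, 71, 70, 64, 63, 58}
fire next event → 76; now {75, 74, 72, 71, 70, 64, 63, 58}
insert 69 → {75, 74, 72, 71, 70, 69, 64, 63, 58}
insert 88 → {88, 75, 74, 72, 71, 70, 69, 64, 63, 58}
insert 65 → {88, 75, 74, 72, 71, 70, 69, 65, 64, 63, 58}
insert 73 → {88, 75, 74, 73, 72, 71, 70, 69, 65, 64, 63, 58}
fire next event → 88; now {75, 74, 73, 72, 71, 70, 69, 65, 64, 63, 58}
fire next event → 75; now {74, 73, 72, 71, 70, 69, 65, 64, 63, 58}
insert 60 → {74, 73, 72, 71, 70, 69, 65, 64, 63, 60, 58}
fire next event → 74; now {73, 72, 71, 70, 69, 65, 64, 63, 60, 58}
insert 83 → {83, 73, 72, 71, 70, 69, 65, 64, 63, 60, 58}
fire next event → 83; now {73, 72, 71, 70, 69, 65, 64, 63, 60, 58}
insert 90 → {90, 73, 72, 71, 70, 69, 65, 64, 63, 60, 58}
fire next event → 90; now {73, 72, 71, 70, 69, 65, 64, 63, 60, 58}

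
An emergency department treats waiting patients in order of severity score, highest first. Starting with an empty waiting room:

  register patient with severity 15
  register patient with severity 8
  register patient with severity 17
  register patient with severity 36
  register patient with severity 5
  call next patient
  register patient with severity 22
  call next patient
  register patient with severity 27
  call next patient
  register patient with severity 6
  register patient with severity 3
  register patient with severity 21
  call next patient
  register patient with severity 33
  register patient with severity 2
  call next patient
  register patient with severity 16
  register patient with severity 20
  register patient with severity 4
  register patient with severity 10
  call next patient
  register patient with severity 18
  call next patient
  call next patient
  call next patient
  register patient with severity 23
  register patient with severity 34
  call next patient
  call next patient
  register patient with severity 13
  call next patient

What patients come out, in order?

[36, 22, 27, 21, 33, 20, 18, 17, 16, 34, 23, 15]

insert 15 → {15}
insert 8 → {15, 8}
insert 17 → {17, 15, 8}
insert 36 → {36, 17, 15, 8}
insert 5 → {36, 17, 15, 8, 5}
call next patient → 36; now {17, 15, 8, 5}
insert 22 → {22, 17, 15, 8, 5}
call next patient → 22; now {17, 15, 8, 5}
insert 27 → {27, 17, 15, 8, 5}
call next patient → 27; now {17, 15, 8, 5}
insert 6 → {17, 15, 8, 6, 5}
insert 3 → {17, 15, 8, 6, 5, 3}
insert 21 → {21, 17, 15, 8, 6, 5, 3}
call next patient → 21; now {17, 15, 8, 6, 5, 3}
insert 33 → {33, 17, 15, 8, 6, 5, 3}
insert 2 → {33, 17, 15, 8, 6, 5, 3, 2}
call next patient → 33; now {17, 15, 8, 6, 5, 3, 2}
insert 16 → {17, 16, 15, 8, 6, 5, 3, 2}
insert 20 → {20, 17, 16, 15, 8, 6, 5, 3, 2}
insert 4 → {20, 17, 16, 15, 8, 6, 5, 4, 3, 2}
insert 10 → {20, 17, 16, 15, 10, 8, 6, 5, 4, 3, 2}
call next patient → 20; now {17, 16, 15, 10, 8, 6, 5, 4, 3, 2}
insert 18 → {18, 17, 16, 15, 10, 8, 6, 5, 4, 3, 2}
call next patient → 18; now {17, 16, 15, 10, 8, 6, 5, 4, 3, 2}
call next patient → 17; now {16, 15, 10, 8, 6, 5, 4, 3, 2}
call next patient → 16; now {15, 10, 8, 6, 5, 4, 3, 2}
insert 23 → {23, 15, 10, 8, 6, 5, 4, 3, 2}
insert 34 → {34, 23, 15, 10, 8, 6, 5, 4, 3, 2}
call next patient → 34; now {23, 15, 10, 8, 6, 5, 4, 3, 2}
call next patient → 23; now {15, 10, 8, 6, 5, 4, 3, 2}
insert 13 → {15, 13, 10, 8, 6, 5, 4, 3, 2}
call next patient → 15; now {13, 10, 8, 6, 5, 4, 3, 2}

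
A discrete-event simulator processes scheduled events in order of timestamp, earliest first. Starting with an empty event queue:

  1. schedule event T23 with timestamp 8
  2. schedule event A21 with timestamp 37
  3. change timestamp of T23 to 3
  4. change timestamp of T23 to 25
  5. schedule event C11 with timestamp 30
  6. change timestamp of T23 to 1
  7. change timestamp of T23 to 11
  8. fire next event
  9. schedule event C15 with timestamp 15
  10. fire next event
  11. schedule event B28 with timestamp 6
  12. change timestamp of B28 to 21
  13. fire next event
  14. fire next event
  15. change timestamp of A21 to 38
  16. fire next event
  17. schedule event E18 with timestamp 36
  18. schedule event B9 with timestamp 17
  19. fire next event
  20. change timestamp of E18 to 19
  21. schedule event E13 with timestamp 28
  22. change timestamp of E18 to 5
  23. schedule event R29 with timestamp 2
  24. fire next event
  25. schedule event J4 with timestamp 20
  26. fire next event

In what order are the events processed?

[T23, C15, B28, C11, A21, B9, R29, E18]

add T23 (timestamp 8) → {T23:8}
add A21 (timestamp 37) → {T23:8, A21:37}
update T23 to timestamp 3 → {T23:3, A21:37}
update T23 to timestamp 25 → {T23:25, A21:37}
add C11 (timestamp 30) → {T23:25, C11:30, A21:37}
update T23 to timestamp 1 → {T23:1, C11:30, A21:37}
update T23 to timestamp 11 → {T23:11, C11:30, A21:37}
fire next event → T23; now {C11:30, A21:37}
add C15 (timestamp 15) → {C15:15, C11:30, A21:37}
fire next event → C15; now {C11:30, A21:37}
add B28 (timestamp 6) → {B28:6, C11:30, A21:37}
update B28 to timestamp 21 → {B28:21, C11:30, A21:37}
fire next event → B28; now {C11:30, A21:37}
fire next event → C11; now {A21:37}
update A21 to timestamp 38 → {A21:38}
fire next event → A21; now {}
add E18 (timestamp 36) → {E18:36}
add B9 (timestamp 17) → {B9:17, E18:36}
fire next event → B9; now {E18:36}
update E18 to timestamp 19 → {E18:19}
add E13 (timestamp 28) → {E18:19, E13:28}
update E18 to timestamp 5 → {E18:5, E13:28}
add R29 (timestamp 2) → {R29:2, E18:5, E13:28}
fire next event → R29; now {E18:5, E13:28}
add J4 (timestamp 20) → {E18:5, J4:20, E13:28}
fire next event → E18; now {J4:20, E13:28}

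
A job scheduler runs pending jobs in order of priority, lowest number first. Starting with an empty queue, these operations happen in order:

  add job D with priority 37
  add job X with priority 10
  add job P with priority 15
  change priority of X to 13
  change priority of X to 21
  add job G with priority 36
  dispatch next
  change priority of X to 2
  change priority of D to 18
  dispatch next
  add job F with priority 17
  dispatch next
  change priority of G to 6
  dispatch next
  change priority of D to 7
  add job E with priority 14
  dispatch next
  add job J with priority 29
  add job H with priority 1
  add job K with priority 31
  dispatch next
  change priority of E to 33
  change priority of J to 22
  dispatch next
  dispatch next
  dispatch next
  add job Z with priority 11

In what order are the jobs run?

add D (priority 37) → {D:37}
add X (priority 10) → {X:10, D:37}
add P (priority 15) → {X:10, P:15, D:37}
update X to priority 13 → {X:13, P:15, D:37}
update X to priority 21 → {P:15, X:21, D:37}
add G (priority 36) → {P:15, X:21, G:36, D:37}
dispatch next → P; now {X:21, G:36, D:37}
update X to priority 2 → {X:2, G:36, D:37}
update D to priority 18 → {X:2, D:18, G:36}
dispatch next → X; now {D:18, G:36}
add F (priority 17) → {F:17, D:18, G:36}
dispatch next → F; now {D:18, G:36}
update G to priority 6 → {G:6, D:18}
dispatch next → G; now {D:18}
update D to priority 7 → {D:7}
add E (priority 14) → {D:7, E:14}
dispatch next → D; now {E:14}
add J (priority 29) → {E:14, J:29}
add H (priority 1) → {H:1, E:14, J:29}
add K (priority 31) → {H:1, E:14, J:29, K:31}
dispatch next → H; now {E:14, J:29, K:31}
update E to priority 33 → {J:29, K:31, E:33}
update J to priority 22 → {J:22, K:31, E:33}
dispatch next → J; now {K:31, E:33}
dispatch next → K; now {E:33}
dispatch next → E; now {}
add Z (priority 11) → {Z:11}

P, X, F, G, D, H, J, K, E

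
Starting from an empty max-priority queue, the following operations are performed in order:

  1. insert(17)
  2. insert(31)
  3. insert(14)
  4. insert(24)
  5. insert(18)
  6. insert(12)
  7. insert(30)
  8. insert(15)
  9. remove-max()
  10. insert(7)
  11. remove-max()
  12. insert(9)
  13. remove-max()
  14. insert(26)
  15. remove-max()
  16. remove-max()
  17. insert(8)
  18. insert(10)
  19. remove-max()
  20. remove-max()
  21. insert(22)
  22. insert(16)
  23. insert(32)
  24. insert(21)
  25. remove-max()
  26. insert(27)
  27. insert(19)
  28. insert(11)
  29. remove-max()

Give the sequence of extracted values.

insert 17 → {17}
insert 31 → {31, 17}
insert 14 → {31, 17, 14}
insert 24 → {31, 24, 17, 14}
insert 18 → {31, 24, 18, 17, 14}
insert 12 → {31, 24, 18, 17, 14, 12}
insert 30 → {31, 30, 24, 18, 17, 14, 12}
insert 15 → {31, 30, 24, 18, 17, 15, 14, 12}
remove-max → 31; now {30, 24, 18, 17, 15, 14, 12}
insert 7 → {30, 24, 18, 17, 15, 14, 12, 7}
remove-max → 30; now {24, 18, 17, 15, 14, 12, 7}
insert 9 → {24, 18, 17, 15, 14, 12, 9, 7}
remove-max → 24; now {18, 17, 15, 14, 12, 9, 7}
insert 26 → {26, 18, 17, 15, 14, 12, 9, 7}
remove-max → 26; now {18, 17, 15, 14, 12, 9, 7}
remove-max → 18; now {17, 15, 14, 12, 9, 7}
insert 8 → {17, 15, 14, 12, 9, 8, 7}
insert 10 → {17, 15, 14, 12, 10, 9, 8, 7}
remove-max → 17; now {15, 14, 12, 10, 9, 8, 7}
remove-max → 15; now {14, 12, 10, 9, 8, 7}
insert 22 → {22, 14, 12, 10, 9, 8, 7}
insert 16 → {22, 16, 14, 12, 10, 9, 8, 7}
insert 32 → {32, 22, 16, 14, 12, 10, 9, 8, 7}
insert 21 → {32, 22, 21, 16, 14, 12, 10, 9, 8, 7}
remove-max → 32; now {22, 21, 16, 14, 12, 10, 9, 8, 7}
insert 27 → {27, 22, 21, 16, 14, 12, 10, 9, 8, 7}
insert 19 → {27, 22, 21, 19, 16, 14, 12, 10, 9, 8, 7}
insert 11 → {27, 22, 21, 19, 16, 14, 12, 11, 10, 9, 8, 7}
remove-max → 27; now {22, 21, 19, 16, 14, 12, 11, 10, 9, 8, 7}

31, 30, 24, 26, 18, 17, 15, 32, 27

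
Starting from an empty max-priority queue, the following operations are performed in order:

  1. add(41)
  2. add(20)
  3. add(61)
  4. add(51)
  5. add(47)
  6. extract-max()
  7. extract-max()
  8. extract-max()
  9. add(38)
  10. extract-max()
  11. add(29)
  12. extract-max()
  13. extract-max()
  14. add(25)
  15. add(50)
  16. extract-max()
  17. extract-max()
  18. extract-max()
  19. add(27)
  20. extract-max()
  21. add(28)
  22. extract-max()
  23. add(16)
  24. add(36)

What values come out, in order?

insert 41 → {41}
insert 20 → {41, 20}
insert 61 → {61, 41, 20}
insert 51 → {61, 51, 41, 20}
insert 47 → {61, 51, 47, 41, 20}
extract-max → 61; now {51, 47, 41, 20}
extract-max → 51; now {47, 41, 20}
extract-max → 47; now {41, 20}
insert 38 → {41, 38, 20}
extract-max → 41; now {38, 20}
insert 29 → {38, 29, 20}
extract-max → 38; now {29, 20}
extract-max → 29; now {20}
insert 25 → {25, 20}
insert 50 → {50, 25, 20}
extract-max → 50; now {25, 20}
extract-max → 25; now {20}
extract-max → 20; now {}
insert 27 → {27}
extract-max → 27; now {}
insert 28 → {28}
extract-max → 28; now {}
insert 16 → {16}
insert 36 → {36, 16}

61 → 51 → 47 → 41 → 38 → 29 → 50 → 25 → 20 → 27 → 28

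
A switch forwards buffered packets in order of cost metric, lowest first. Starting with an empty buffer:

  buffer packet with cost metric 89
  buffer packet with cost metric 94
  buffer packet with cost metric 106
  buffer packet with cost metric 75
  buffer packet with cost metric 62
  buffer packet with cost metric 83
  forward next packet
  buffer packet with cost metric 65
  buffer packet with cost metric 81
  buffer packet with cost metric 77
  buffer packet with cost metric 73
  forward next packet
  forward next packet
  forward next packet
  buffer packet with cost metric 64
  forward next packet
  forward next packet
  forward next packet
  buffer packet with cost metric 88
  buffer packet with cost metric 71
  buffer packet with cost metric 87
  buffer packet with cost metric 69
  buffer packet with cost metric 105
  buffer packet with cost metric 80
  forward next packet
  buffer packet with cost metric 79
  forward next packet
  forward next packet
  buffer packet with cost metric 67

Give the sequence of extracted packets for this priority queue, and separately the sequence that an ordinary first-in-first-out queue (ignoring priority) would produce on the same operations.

insert 89 → {89}
insert 94 → {89, 94}
insert 106 → {89, 94, 106}
insert 75 → {75, 89, 94, 106}
insert 62 → {62, 75, 89, 94, 106}
insert 83 → {62, 75, 83, 89, 94, 106}
forward next packet → 62; now {75, 83, 89, 94, 106}
insert 65 → {65, 75, 83, 89, 94, 106}
insert 81 → {65, 75, 81, 83, 89, 94, 106}
insert 77 → {65, 75, 77, 81, 83, 89, 94, 106}
insert 73 → {65, 73, 75, 77, 81, 83, 89, 94, 106}
forward next packet → 65; now {73, 75, 77, 81, 83, 89, 94, 106}
forward next packet → 73; now {75, 77, 81, 83, 89, 94, 106}
forward next packet → 75; now {77, 81, 83, 89, 94, 106}
insert 64 → {64, 77, 81, 83, 89, 94, 106}
forward next packet → 64; now {77, 81, 83, 89, 94, 106}
forward next packet → 77; now {81, 83, 89, 94, 106}
forward next packet → 81; now {83, 89, 94, 106}
insert 88 → {83, 88, 89, 94, 106}
insert 71 → {71, 83, 88, 89, 94, 106}
insert 87 → {71, 83, 87, 88, 89, 94, 106}
insert 69 → {69, 71, 83, 87, 88, 89, 94, 106}
insert 105 → {69, 71, 83, 87, 88, 89, 94, 105, 106}
insert 80 → {69, 71, 80, 83, 87, 88, 89, 94, 105, 106}
forward next packet → 69; now {71, 80, 83, 87, 88, 89, 94, 105, 106}
insert 79 → {71, 79, 80, 83, 87, 88, 89, 94, 105, 106}
forward next packet → 71; now {79, 80, 83, 87, 88, 89, 94, 105, 106}
forward next packet → 79; now {80, 83, 87, 88, 89, 94, 105, 106}
insert 67 → {67, 80, 83, 87, 88, 89, 94, 105, 106}

priority queue: 62 → 65 → 73 → 75 → 64 → 77 → 81 → 69 → 71 → 79; FIFO queue: 89 → 94 → 106 → 75 → 62 → 83 → 65 → 81 → 77 → 73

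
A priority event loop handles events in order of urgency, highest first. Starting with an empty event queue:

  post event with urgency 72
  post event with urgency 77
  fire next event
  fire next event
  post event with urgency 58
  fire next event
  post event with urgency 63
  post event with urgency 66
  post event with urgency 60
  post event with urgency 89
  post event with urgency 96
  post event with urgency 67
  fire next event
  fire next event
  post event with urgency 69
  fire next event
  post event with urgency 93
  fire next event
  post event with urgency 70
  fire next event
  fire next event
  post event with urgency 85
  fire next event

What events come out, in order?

77, 72, 58, 96, 89, 69, 93, 70, 67, 85

insert 72 → {72}
insert 77 → {77, 72}
fire next event → 77; now {72}
fire next event → 72; now {}
insert 58 → {58}
fire next event → 58; now {}
insert 63 → {63}
insert 66 → {66, 63}
insert 60 → {66, 63, 60}
insert 89 → {89, 66, 63, 60}
insert 96 → {96, 89, 66, 63, 60}
insert 67 → {96, 89, 67, 66, 63, 60}
fire next event → 96; now {89, 67, 66, 63, 60}
fire next event → 89; now {67, 66, 63, 60}
insert 69 → {69, 67, 66, 63, 60}
fire next event → 69; now {67, 66, 63, 60}
insert 93 → {93, 67, 66, 63, 60}
fire next event → 93; now {67, 66, 63, 60}
insert 70 → {70, 67, 66, 63, 60}
fire next event → 70; now {67, 66, 63, 60}
fire next event → 67; now {66, 63, 60}
insert 85 → {85, 66, 63, 60}
fire next event → 85; now {66, 63, 60}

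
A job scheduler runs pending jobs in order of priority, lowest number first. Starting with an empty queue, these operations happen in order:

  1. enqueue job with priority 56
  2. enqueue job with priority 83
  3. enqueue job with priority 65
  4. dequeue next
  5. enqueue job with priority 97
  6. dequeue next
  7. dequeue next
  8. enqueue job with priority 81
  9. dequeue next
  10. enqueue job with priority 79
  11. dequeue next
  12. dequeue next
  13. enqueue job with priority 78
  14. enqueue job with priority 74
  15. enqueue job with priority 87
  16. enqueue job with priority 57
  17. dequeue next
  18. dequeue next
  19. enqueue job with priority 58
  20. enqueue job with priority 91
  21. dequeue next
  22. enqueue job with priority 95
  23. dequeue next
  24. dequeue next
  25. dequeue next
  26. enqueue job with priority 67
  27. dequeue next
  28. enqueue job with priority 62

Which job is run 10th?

insert 56 → {56}
insert 83 → {56, 83}
insert 65 → {56, 65, 83}
dequeue next → 56; now {65, 83}
insert 97 → {65, 83, 97}
dequeue next → 65; now {83, 97}
dequeue next → 83; now {97}
insert 81 → {81, 97}
dequeue next → 81; now {97}
insert 79 → {79, 97}
dequeue next → 79; now {97}
dequeue next → 97; now {}
insert 78 → {78}
insert 74 → {74, 78}
insert 87 → {74, 78, 87}
insert 57 → {57, 74, 78, 87}
dequeue next → 57; now {74, 78, 87}
dequeue next → 74; now {78, 87}
insert 58 → {58, 78, 87}
insert 91 → {58, 78, 87, 91}
dequeue next → 58; now {78, 87, 91}
insert 95 → {78, 87, 91, 95}
dequeue next → 78; now {87, 91, 95}
dequeue next → 87; now {91, 95}
dequeue next → 91; now {95}
insert 67 → {67, 95}
dequeue next → 67; now {95}
insert 62 → {62, 95}

78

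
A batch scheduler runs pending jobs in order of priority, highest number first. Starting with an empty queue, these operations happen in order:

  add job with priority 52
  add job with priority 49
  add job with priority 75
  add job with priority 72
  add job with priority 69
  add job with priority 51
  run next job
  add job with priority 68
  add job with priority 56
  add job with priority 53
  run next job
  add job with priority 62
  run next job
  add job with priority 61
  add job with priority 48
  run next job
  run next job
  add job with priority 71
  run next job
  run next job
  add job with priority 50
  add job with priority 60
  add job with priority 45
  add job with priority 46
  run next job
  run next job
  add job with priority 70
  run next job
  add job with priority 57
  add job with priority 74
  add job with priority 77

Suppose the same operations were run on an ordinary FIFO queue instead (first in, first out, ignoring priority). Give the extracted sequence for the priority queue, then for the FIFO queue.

insert 52 → {52}
insert 49 → {52, 49}
insert 75 → {75, 52, 49}
insert 72 → {75, 72, 52, 49}
insert 69 → {75, 72, 69, 52, 49}
insert 51 → {75, 72, 69, 52, 51, 49}
run next job → 75; now {72, 69, 52, 51, 49}
insert 68 → {72, 69, 68, 52, 51, 49}
insert 56 → {72, 69, 68, 56, 52, 51, 49}
insert 53 → {72, 69, 68, 56, 53, 52, 51, 49}
run next job → 72; now {69, 68, 56, 53, 52, 51, 49}
insert 62 → {69, 68, 62, 56, 53, 52, 51, 49}
run next job → 69; now {68, 62, 56, 53, 52, 51, 49}
insert 61 → {68, 62, 61, 56, 53, 52, 51, 49}
insert 48 → {68, 62, 61, 56, 53, 52, 51, 49, 48}
run next job → 68; now {62, 61, 56, 53, 52, 51, 49, 48}
run next job → 62; now {61, 56, 53, 52, 51, 49, 48}
insert 71 → {71, 61, 56, 53, 52, 51, 49, 48}
run next job → 71; now {61, 56, 53, 52, 51, 49, 48}
run next job → 61; now {56, 53, 52, 51, 49, 48}
insert 50 → {56, 53, 52, 51, 50, 49, 48}
insert 60 → {60, 56, 53, 52, 51, 50, 49, 48}
insert 45 → {60, 56, 53, 52, 51, 50, 49, 48, 45}
insert 46 → {60, 56, 53, 52, 51, 50, 49, 48, 46, 45}
run next job → 60; now {56, 53, 52, 51, 50, 49, 48, 46, 45}
run next job → 56; now {53, 52, 51, 50, 49, 48, 46, 45}
insert 70 → {70, 53, 52, 51, 50, 49, 48, 46, 45}
run next job → 70; now {53, 52, 51, 50, 49, 48, 46, 45}
insert 57 → {57, 53, 52, 51, 50, 49, 48, 46, 45}
insert 74 → {74, 57, 53, 52, 51, 50, 49, 48, 46, 45}
insert 77 → {77, 74, 57, 53, 52, 51, 50, 49, 48, 46, 45}

priority queue: 75 → 72 → 69 → 68 → 62 → 71 → 61 → 60 → 56 → 70; FIFO queue: 52 → 49 → 75 → 72 → 69 → 51 → 68 → 56 → 53 → 62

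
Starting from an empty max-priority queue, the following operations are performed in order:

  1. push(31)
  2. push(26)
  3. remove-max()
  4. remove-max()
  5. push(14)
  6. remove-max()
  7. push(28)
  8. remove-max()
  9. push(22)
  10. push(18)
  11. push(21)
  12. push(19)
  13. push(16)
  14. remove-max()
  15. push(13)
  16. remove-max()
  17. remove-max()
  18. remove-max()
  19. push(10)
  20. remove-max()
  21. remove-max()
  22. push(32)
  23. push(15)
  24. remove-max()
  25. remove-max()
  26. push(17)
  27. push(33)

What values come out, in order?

insert 31 → {31}
insert 26 → {31, 26}
remove-max → 31; now {26}
remove-max → 26; now {}
insert 14 → {14}
remove-max → 14; now {}
insert 28 → {28}
remove-max → 28; now {}
insert 22 → {22}
insert 18 → {22, 18}
insert 21 → {22, 21, 18}
insert 19 → {22, 21, 19, 18}
insert 16 → {22, 21, 19, 18, 16}
remove-max → 22; now {21, 19, 18, 16}
insert 13 → {21, 19, 18, 16, 13}
remove-max → 21; now {19, 18, 16, 13}
remove-max → 19; now {18, 16, 13}
remove-max → 18; now {16, 13}
insert 10 → {16, 13, 10}
remove-max → 16; now {13, 10}
remove-max → 13; now {10}
insert 32 → {32, 10}
insert 15 → {32, 15, 10}
remove-max → 32; now {15, 10}
remove-max → 15; now {10}
insert 17 → {17, 10}
insert 33 → {33, 17, 10}

31 → 26 → 14 → 28 → 22 → 21 → 19 → 18 → 16 → 13 → 32 → 15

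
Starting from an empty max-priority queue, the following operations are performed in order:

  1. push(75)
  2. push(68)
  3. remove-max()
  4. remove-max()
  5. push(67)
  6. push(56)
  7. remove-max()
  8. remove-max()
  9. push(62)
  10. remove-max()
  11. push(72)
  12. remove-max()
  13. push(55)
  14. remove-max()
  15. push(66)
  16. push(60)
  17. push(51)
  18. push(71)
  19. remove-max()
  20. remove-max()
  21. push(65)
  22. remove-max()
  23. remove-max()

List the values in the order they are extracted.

insert 75 → {75}
insert 68 → {75, 68}
remove-max → 75; now {68}
remove-max → 68; now {}
insert 67 → {67}
insert 56 → {67, 56}
remove-max → 67; now {56}
remove-max → 56; now {}
insert 62 → {62}
remove-max → 62; now {}
insert 72 → {72}
remove-max → 72; now {}
insert 55 → {55}
remove-max → 55; now {}
insert 66 → {66}
insert 60 → {66, 60}
insert 51 → {66, 60, 51}
insert 71 → {71, 66, 60, 51}
remove-max → 71; now {66, 60, 51}
remove-max → 66; now {60, 51}
insert 65 → {65, 60, 51}
remove-max → 65; now {60, 51}
remove-max → 60; now {51}

75 → 68 → 67 → 56 → 62 → 72 → 55 → 71 → 66 → 65 → 60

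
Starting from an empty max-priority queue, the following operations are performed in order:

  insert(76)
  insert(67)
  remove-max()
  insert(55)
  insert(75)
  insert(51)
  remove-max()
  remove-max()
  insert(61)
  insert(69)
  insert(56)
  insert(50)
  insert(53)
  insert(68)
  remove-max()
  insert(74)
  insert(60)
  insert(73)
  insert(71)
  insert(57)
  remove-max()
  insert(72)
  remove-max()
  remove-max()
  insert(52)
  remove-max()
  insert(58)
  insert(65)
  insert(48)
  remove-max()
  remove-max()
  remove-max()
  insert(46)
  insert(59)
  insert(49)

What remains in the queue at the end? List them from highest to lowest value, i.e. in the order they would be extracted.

[60, 59, 58, 57, 56, 55, 53, 52, 51, 50, 49, 48, 46]

insert 76 → {76}
insert 67 → {76, 67}
remove-max → 76; now {67}
insert 55 → {67, 55}
insert 75 → {75, 67, 55}
insert 51 → {75, 67, 55, 51}
remove-max → 75; now {67, 55, 51}
remove-max → 67; now {55, 51}
insert 61 → {61, 55, 51}
insert 69 → {69, 61, 55, 51}
insert 56 → {69, 61, 56, 55, 51}
insert 50 → {69, 61, 56, 55, 51, 50}
insert 53 → {69, 61, 56, 55, 53, 51, 50}
insert 68 → {69, 68, 61, 56, 55, 53, 51, 50}
remove-max → 69; now {68, 61, 56, 55, 53, 51, 50}
insert 74 → {74, 68, 61, 56, 55, 53, 51, 50}
insert 60 → {74, 68, 61, 60, 56, 55, 53, 51, 50}
insert 73 → {74, 73, 68, 61, 60, 56, 55, 53, 51, 50}
insert 71 → {74, 73, 71, 68, 61, 60, 56, 55, 53, 51, 50}
insert 57 → {74, 73, 71, 68, 61, 60, 57, 56, 55, 53, 51, 50}
remove-max → 74; now {73, 71, 68, 61, 60, 57, 56, 55, 53, 51, 50}
insert 72 → {73, 72, 71, 68, 61, 60, 57, 56, 55, 53, 51, 50}
remove-max → 73; now {72, 71, 68, 61, 60, 57, 56, 55, 53, 51, 50}
remove-max → 72; now {71, 68, 61, 60, 57, 56, 55, 53, 51, 50}
insert 52 → {71, 68, 61, 60, 57, 56, 55, 53, 52, 51, 50}
remove-max → 71; now {68, 61, 60, 57, 56, 55, 53, 52, 51, 50}
insert 58 → {68, 61, 60, 58, 57, 56, 55, 53, 52, 51, 50}
insert 65 → {68, 65, 61, 60, 58, 57, 56, 55, 53, 52, 51, 50}
insert 48 → {68, 65, 61, 60, 58, 57, 56, 55, 53, 52, 51, 50, 48}
remove-max → 68; now {65, 61, 60, 58, 57, 56, 55, 53, 52, 51, 50, 48}
remove-max → 65; now {61, 60, 58, 57, 56, 55, 53, 52, 51, 50, 48}
remove-max → 61; now {60, 58, 57, 56, 55, 53, 52, 51, 50, 48}
insert 46 → {60, 58, 57, 56, 55, 53, 52, 51, 50, 48, 46}
insert 59 → {60, 59, 58, 57, 56, 55, 53, 52, 51, 50, 48, 46}
insert 49 → {60, 59, 58, 57, 56, 55, 53, 52, 51, 50, 49, 48, 46}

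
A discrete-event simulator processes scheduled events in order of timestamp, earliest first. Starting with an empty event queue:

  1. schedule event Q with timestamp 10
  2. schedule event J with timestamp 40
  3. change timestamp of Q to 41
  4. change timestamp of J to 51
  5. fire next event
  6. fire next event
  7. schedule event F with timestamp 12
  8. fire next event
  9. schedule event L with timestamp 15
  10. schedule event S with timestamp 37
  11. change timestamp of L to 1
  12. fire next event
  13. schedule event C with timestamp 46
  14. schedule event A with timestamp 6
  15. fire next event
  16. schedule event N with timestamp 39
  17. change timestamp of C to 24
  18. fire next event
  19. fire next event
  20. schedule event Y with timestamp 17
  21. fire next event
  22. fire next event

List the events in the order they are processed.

[Q, J, F, L, A, C, S, Y, N]

add Q (timestamp 10) → {Q:10}
add J (timestamp 40) → {Q:10, J:40}
update Q to timestamp 41 → {J:40, Q:41}
update J to timestamp 51 → {Q:41, J:51}
fire next event → Q; now {J:51}
fire next event → J; now {}
add F (timestamp 12) → {F:12}
fire next event → F; now {}
add L (timestamp 15) → {L:15}
add S (timestamp 37) → {L:15, S:37}
update L to timestamp 1 → {L:1, S:37}
fire next event → L; now {S:37}
add C (timestamp 46) → {S:37, C:46}
add A (timestamp 6) → {A:6, S:37, C:46}
fire next event → A; now {S:37, C:46}
add N (timestamp 39) → {S:37, N:39, C:46}
update C to timestamp 24 → {C:24, S:37, N:39}
fire next event → C; now {S:37, N:39}
fire next event → S; now {N:39}
add Y (timestamp 17) → {Y:17, N:39}
fire next event → Y; now {N:39}
fire next event → N; now {}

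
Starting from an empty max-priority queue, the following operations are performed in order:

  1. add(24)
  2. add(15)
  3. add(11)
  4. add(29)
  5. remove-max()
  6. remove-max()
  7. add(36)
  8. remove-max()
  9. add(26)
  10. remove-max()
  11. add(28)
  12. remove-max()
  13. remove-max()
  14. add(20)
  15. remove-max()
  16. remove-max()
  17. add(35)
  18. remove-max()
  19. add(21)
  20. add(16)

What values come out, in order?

insert 24 → {24}
insert 15 → {24, 15}
insert 11 → {24, 15, 11}
insert 29 → {29, 24, 15, 11}
remove-max → 29; now {24, 15, 11}
remove-max → 24; now {15, 11}
insert 36 → {36, 15, 11}
remove-max → 36; now {15, 11}
insert 26 → {26, 15, 11}
remove-max → 26; now {15, 11}
insert 28 → {28, 15, 11}
remove-max → 28; now {15, 11}
remove-max → 15; now {11}
insert 20 → {20, 11}
remove-max → 20; now {11}
remove-max → 11; now {}
insert 35 → {35}
remove-max → 35; now {}
insert 21 → {21}
insert 16 → {21, 16}

[29, 24, 36, 26, 28, 15, 20, 11, 35]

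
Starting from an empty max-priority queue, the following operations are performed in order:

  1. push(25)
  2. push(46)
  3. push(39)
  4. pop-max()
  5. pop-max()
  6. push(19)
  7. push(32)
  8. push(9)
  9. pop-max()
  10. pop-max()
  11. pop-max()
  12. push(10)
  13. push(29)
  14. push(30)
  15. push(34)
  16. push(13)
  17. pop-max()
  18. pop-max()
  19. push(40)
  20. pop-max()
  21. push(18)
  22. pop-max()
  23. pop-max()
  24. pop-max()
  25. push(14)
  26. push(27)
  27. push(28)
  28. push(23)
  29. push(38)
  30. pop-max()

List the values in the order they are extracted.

insert 25 → {25}
insert 46 → {46, 25}
insert 39 → {46, 39, 25}
pop-max → 46; now {39, 25}
pop-max → 39; now {25}
insert 19 → {25, 19}
insert 32 → {32, 25, 19}
insert 9 → {32, 25, 19, 9}
pop-max → 32; now {25, 19, 9}
pop-max → 25; now {19, 9}
pop-max → 19; now {9}
insert 10 → {10, 9}
insert 29 → {29, 10, 9}
insert 30 → {30, 29, 10, 9}
insert 34 → {34, 30, 29, 10, 9}
insert 13 → {34, 30, 29, 13, 10, 9}
pop-max → 34; now {30, 29, 13, 10, 9}
pop-max → 30; now {29, 13, 10, 9}
insert 40 → {40, 29, 13, 10, 9}
pop-max → 40; now {29, 13, 10, 9}
insert 18 → {29, 18, 13, 10, 9}
pop-max → 29; now {18, 13, 10, 9}
pop-max → 18; now {13, 10, 9}
pop-max → 13; now {10, 9}
insert 14 → {14, 10, 9}
insert 27 → {27, 14, 10, 9}
insert 28 → {28, 27, 14, 10, 9}
insert 23 → {28, 27, 23, 14, 10, 9}
insert 38 → {38, 28, 27, 23, 14, 10, 9}
pop-max → 38; now {28, 27, 23, 14, 10, 9}

46, 39, 32, 25, 19, 34, 30, 40, 29, 18, 13, 38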